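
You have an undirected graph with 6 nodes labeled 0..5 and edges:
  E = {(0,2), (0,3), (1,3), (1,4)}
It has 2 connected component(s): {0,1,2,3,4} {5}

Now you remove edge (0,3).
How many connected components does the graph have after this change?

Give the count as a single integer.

Initial component count: 2
Remove (0,3): it was a bridge. Count increases: 2 -> 3.
  After removal, components: {0,2} {1,3,4} {5}
New component count: 3

Answer: 3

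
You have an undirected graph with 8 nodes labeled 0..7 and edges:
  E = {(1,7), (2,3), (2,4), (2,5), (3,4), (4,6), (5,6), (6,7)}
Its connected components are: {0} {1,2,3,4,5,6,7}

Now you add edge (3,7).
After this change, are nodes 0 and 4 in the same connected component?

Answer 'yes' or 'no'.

Initial components: {0} {1,2,3,4,5,6,7}
Adding edge (3,7): both already in same component {1,2,3,4,5,6,7}. No change.
New components: {0} {1,2,3,4,5,6,7}
Are 0 and 4 in the same component? no

Answer: no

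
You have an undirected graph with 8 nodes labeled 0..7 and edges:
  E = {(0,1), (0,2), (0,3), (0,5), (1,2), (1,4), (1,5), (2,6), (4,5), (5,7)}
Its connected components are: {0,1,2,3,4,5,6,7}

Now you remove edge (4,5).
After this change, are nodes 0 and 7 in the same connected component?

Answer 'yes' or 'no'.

Answer: yes

Derivation:
Initial components: {0,1,2,3,4,5,6,7}
Removing edge (4,5): not a bridge — component count unchanged at 1.
New components: {0,1,2,3,4,5,6,7}
Are 0 and 7 in the same component? yes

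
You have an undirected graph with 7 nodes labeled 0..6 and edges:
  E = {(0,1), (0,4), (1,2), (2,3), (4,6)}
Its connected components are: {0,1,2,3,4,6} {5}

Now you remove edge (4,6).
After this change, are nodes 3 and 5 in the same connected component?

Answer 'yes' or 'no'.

Initial components: {0,1,2,3,4,6} {5}
Removing edge (4,6): it was a bridge — component count 2 -> 3.
New components: {0,1,2,3,4} {5} {6}
Are 3 and 5 in the same component? no

Answer: no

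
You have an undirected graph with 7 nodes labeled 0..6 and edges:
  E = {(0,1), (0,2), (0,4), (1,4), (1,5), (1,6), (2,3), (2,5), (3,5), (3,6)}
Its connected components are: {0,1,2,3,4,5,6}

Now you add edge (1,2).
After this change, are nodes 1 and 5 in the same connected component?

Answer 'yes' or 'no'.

Answer: yes

Derivation:
Initial components: {0,1,2,3,4,5,6}
Adding edge (1,2): both already in same component {0,1,2,3,4,5,6}. No change.
New components: {0,1,2,3,4,5,6}
Are 1 and 5 in the same component? yes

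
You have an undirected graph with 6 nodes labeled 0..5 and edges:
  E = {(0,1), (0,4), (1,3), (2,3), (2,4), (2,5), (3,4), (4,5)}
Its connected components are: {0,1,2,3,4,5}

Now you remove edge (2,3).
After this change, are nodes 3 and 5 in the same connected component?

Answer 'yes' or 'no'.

Answer: yes

Derivation:
Initial components: {0,1,2,3,4,5}
Removing edge (2,3): not a bridge — component count unchanged at 1.
New components: {0,1,2,3,4,5}
Are 3 and 5 in the same component? yes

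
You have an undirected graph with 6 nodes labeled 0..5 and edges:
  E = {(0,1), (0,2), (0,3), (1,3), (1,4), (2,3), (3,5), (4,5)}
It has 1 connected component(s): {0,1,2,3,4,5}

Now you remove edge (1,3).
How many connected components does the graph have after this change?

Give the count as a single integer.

Answer: 1

Derivation:
Initial component count: 1
Remove (1,3): not a bridge. Count unchanged: 1.
  After removal, components: {0,1,2,3,4,5}
New component count: 1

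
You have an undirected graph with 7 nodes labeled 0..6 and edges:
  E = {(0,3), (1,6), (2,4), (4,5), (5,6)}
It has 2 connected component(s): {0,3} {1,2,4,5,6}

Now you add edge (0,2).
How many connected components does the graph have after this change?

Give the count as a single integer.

Answer: 1

Derivation:
Initial component count: 2
Add (0,2): merges two components. Count decreases: 2 -> 1.
New component count: 1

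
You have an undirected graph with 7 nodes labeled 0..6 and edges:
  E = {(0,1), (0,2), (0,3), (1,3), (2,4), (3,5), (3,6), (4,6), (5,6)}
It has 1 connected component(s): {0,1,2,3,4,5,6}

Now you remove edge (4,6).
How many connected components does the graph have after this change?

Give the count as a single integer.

Answer: 1

Derivation:
Initial component count: 1
Remove (4,6): not a bridge. Count unchanged: 1.
  After removal, components: {0,1,2,3,4,5,6}
New component count: 1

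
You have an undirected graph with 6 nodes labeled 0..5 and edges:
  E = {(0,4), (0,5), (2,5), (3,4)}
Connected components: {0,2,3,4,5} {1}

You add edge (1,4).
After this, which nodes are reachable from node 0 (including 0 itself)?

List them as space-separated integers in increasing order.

Before: nodes reachable from 0: {0,2,3,4,5}
Adding (1,4): merges 0's component with another. Reachability grows.
After: nodes reachable from 0: {0,1,2,3,4,5}

Answer: 0 1 2 3 4 5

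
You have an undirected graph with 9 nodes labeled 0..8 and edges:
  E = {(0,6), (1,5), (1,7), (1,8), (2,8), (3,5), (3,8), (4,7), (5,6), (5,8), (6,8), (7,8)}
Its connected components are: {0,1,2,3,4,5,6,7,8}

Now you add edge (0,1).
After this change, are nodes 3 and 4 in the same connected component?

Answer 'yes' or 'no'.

Answer: yes

Derivation:
Initial components: {0,1,2,3,4,5,6,7,8}
Adding edge (0,1): both already in same component {0,1,2,3,4,5,6,7,8}. No change.
New components: {0,1,2,3,4,5,6,7,8}
Are 3 and 4 in the same component? yes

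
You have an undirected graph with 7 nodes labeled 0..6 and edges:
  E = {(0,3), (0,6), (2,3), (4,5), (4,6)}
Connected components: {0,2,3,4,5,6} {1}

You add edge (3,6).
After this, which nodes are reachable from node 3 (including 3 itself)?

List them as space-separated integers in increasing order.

Before: nodes reachable from 3: {0,2,3,4,5,6}
Adding (3,6): both endpoints already in same component. Reachability from 3 unchanged.
After: nodes reachable from 3: {0,2,3,4,5,6}

Answer: 0 2 3 4 5 6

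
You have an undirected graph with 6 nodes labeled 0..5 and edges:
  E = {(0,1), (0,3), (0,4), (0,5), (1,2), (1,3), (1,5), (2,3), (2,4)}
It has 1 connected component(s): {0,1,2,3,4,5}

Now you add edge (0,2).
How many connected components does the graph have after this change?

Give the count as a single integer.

Initial component count: 1
Add (0,2): endpoints already in same component. Count unchanged: 1.
New component count: 1

Answer: 1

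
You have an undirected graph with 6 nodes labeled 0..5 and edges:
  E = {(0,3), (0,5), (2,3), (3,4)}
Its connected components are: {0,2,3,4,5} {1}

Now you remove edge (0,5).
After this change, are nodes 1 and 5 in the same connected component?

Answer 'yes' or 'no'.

Initial components: {0,2,3,4,5} {1}
Removing edge (0,5): it was a bridge — component count 2 -> 3.
New components: {0,2,3,4} {1} {5}
Are 1 and 5 in the same component? no

Answer: no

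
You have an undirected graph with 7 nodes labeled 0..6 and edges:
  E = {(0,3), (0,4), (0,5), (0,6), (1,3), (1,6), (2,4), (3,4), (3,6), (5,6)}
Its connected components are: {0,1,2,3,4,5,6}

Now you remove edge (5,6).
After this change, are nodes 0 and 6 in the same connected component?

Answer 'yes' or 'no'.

Initial components: {0,1,2,3,4,5,6}
Removing edge (5,6): not a bridge — component count unchanged at 1.
New components: {0,1,2,3,4,5,6}
Are 0 and 6 in the same component? yes

Answer: yes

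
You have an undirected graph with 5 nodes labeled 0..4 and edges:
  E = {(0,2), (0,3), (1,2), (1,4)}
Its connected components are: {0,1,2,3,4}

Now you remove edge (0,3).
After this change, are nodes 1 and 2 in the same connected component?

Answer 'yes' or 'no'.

Initial components: {0,1,2,3,4}
Removing edge (0,3): it was a bridge — component count 1 -> 2.
New components: {0,1,2,4} {3}
Are 1 and 2 in the same component? yes

Answer: yes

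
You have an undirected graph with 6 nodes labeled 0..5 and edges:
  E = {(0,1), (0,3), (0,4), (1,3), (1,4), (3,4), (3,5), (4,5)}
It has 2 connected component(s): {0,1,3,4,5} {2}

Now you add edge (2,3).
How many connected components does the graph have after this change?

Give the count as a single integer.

Answer: 1

Derivation:
Initial component count: 2
Add (2,3): merges two components. Count decreases: 2 -> 1.
New component count: 1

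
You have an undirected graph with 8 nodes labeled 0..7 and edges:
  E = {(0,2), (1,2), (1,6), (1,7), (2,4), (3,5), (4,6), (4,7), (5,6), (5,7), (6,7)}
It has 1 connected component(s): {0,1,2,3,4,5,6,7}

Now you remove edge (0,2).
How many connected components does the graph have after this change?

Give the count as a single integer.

Answer: 2

Derivation:
Initial component count: 1
Remove (0,2): it was a bridge. Count increases: 1 -> 2.
  After removal, components: {0} {1,2,3,4,5,6,7}
New component count: 2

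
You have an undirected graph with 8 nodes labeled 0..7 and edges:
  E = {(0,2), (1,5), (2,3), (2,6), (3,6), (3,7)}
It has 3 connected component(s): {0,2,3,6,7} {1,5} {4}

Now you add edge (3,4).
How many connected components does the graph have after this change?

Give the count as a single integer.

Answer: 2

Derivation:
Initial component count: 3
Add (3,4): merges two components. Count decreases: 3 -> 2.
New component count: 2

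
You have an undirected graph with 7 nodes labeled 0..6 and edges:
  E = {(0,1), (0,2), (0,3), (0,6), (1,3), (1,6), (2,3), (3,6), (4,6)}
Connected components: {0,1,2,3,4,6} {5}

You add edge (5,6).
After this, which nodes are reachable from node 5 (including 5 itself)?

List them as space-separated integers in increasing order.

Answer: 0 1 2 3 4 5 6

Derivation:
Before: nodes reachable from 5: {5}
Adding (5,6): merges 5's component with another. Reachability grows.
After: nodes reachable from 5: {0,1,2,3,4,5,6}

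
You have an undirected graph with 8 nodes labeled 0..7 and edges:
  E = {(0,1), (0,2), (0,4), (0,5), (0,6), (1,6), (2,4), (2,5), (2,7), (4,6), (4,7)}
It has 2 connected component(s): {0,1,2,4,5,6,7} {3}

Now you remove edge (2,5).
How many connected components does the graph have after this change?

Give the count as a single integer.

Answer: 2

Derivation:
Initial component count: 2
Remove (2,5): not a bridge. Count unchanged: 2.
  After removal, components: {0,1,2,4,5,6,7} {3}
New component count: 2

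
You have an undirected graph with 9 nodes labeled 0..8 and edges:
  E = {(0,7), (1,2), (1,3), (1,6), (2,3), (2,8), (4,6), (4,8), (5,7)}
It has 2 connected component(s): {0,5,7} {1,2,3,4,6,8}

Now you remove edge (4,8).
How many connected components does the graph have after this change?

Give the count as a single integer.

Initial component count: 2
Remove (4,8): not a bridge. Count unchanged: 2.
  After removal, components: {0,5,7} {1,2,3,4,6,8}
New component count: 2

Answer: 2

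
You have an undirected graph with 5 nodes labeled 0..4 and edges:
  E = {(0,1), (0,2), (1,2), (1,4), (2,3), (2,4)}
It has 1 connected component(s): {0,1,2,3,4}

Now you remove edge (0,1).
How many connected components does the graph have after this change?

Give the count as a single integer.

Initial component count: 1
Remove (0,1): not a bridge. Count unchanged: 1.
  After removal, components: {0,1,2,3,4}
New component count: 1

Answer: 1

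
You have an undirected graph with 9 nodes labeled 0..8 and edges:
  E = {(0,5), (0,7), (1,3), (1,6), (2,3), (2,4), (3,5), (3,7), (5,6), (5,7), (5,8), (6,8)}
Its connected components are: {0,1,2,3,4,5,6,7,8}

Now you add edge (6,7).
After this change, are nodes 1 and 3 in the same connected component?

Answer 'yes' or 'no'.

Answer: yes

Derivation:
Initial components: {0,1,2,3,4,5,6,7,8}
Adding edge (6,7): both already in same component {0,1,2,3,4,5,6,7,8}. No change.
New components: {0,1,2,3,4,5,6,7,8}
Are 1 and 3 in the same component? yes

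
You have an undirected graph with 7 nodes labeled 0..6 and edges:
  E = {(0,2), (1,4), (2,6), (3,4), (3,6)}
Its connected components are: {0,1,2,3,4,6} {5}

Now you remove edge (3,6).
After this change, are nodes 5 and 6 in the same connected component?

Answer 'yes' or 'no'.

Answer: no

Derivation:
Initial components: {0,1,2,3,4,6} {5}
Removing edge (3,6): it was a bridge — component count 2 -> 3.
New components: {0,2,6} {1,3,4} {5}
Are 5 and 6 in the same component? no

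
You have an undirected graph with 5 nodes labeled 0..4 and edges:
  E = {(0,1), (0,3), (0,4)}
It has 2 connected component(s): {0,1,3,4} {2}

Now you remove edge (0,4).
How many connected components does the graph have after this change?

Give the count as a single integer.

Answer: 3

Derivation:
Initial component count: 2
Remove (0,4): it was a bridge. Count increases: 2 -> 3.
  After removal, components: {0,1,3} {2} {4}
New component count: 3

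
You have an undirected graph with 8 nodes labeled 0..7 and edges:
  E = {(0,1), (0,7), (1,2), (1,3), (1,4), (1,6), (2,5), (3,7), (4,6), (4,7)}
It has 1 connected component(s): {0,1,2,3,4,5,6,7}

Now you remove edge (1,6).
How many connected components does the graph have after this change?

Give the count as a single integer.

Answer: 1

Derivation:
Initial component count: 1
Remove (1,6): not a bridge. Count unchanged: 1.
  After removal, components: {0,1,2,3,4,5,6,7}
New component count: 1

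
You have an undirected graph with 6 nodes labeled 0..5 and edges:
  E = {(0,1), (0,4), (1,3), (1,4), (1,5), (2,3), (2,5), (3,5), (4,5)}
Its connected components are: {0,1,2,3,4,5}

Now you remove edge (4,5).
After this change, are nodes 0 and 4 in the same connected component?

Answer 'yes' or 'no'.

Initial components: {0,1,2,3,4,5}
Removing edge (4,5): not a bridge — component count unchanged at 1.
New components: {0,1,2,3,4,5}
Are 0 and 4 in the same component? yes

Answer: yes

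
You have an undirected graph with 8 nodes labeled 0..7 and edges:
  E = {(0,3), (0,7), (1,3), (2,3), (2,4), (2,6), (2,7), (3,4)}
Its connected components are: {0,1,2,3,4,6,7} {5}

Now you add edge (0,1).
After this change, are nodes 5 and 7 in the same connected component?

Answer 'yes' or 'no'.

Answer: no

Derivation:
Initial components: {0,1,2,3,4,6,7} {5}
Adding edge (0,1): both already in same component {0,1,2,3,4,6,7}. No change.
New components: {0,1,2,3,4,6,7} {5}
Are 5 and 7 in the same component? no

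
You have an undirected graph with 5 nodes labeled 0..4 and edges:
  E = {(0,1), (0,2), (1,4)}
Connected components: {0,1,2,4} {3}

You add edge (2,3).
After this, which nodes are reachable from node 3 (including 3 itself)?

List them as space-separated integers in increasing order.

Before: nodes reachable from 3: {3}
Adding (2,3): merges 3's component with another. Reachability grows.
After: nodes reachable from 3: {0,1,2,3,4}

Answer: 0 1 2 3 4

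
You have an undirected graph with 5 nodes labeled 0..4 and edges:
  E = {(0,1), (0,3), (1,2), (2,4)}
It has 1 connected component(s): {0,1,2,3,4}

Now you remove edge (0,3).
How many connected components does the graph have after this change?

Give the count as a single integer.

Answer: 2

Derivation:
Initial component count: 1
Remove (0,3): it was a bridge. Count increases: 1 -> 2.
  After removal, components: {0,1,2,4} {3}
New component count: 2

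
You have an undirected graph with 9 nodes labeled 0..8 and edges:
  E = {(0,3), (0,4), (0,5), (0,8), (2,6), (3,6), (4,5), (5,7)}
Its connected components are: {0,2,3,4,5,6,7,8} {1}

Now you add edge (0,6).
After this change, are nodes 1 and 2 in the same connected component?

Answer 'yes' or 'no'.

Initial components: {0,2,3,4,5,6,7,8} {1}
Adding edge (0,6): both already in same component {0,2,3,4,5,6,7,8}. No change.
New components: {0,2,3,4,5,6,7,8} {1}
Are 1 and 2 in the same component? no

Answer: no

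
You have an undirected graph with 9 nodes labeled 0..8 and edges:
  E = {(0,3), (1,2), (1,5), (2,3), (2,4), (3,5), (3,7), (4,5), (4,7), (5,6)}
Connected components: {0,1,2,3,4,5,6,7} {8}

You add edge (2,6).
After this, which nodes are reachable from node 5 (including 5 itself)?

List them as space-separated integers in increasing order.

Before: nodes reachable from 5: {0,1,2,3,4,5,6,7}
Adding (2,6): both endpoints already in same component. Reachability from 5 unchanged.
After: nodes reachable from 5: {0,1,2,3,4,5,6,7}

Answer: 0 1 2 3 4 5 6 7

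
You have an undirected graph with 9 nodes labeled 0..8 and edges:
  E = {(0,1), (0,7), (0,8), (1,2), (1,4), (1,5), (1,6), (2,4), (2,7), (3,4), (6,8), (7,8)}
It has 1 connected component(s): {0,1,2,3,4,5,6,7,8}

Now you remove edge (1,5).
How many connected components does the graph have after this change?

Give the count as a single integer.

Initial component count: 1
Remove (1,5): it was a bridge. Count increases: 1 -> 2.
  After removal, components: {0,1,2,3,4,6,7,8} {5}
New component count: 2

Answer: 2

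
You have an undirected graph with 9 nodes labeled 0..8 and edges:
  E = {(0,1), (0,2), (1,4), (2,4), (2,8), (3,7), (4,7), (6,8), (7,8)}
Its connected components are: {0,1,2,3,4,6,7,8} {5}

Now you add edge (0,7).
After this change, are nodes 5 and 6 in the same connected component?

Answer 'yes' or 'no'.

Answer: no

Derivation:
Initial components: {0,1,2,3,4,6,7,8} {5}
Adding edge (0,7): both already in same component {0,1,2,3,4,6,7,8}. No change.
New components: {0,1,2,3,4,6,7,8} {5}
Are 5 and 6 in the same component? no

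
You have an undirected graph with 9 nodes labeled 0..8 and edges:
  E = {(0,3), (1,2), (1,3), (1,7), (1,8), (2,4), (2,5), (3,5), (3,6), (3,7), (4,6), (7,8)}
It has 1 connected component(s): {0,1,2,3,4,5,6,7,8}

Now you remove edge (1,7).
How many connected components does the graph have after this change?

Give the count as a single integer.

Initial component count: 1
Remove (1,7): not a bridge. Count unchanged: 1.
  After removal, components: {0,1,2,3,4,5,6,7,8}
New component count: 1

Answer: 1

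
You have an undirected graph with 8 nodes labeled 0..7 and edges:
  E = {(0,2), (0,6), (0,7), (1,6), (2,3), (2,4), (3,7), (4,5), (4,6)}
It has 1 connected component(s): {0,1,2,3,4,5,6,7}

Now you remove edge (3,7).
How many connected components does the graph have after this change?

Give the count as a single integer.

Answer: 1

Derivation:
Initial component count: 1
Remove (3,7): not a bridge. Count unchanged: 1.
  After removal, components: {0,1,2,3,4,5,6,7}
New component count: 1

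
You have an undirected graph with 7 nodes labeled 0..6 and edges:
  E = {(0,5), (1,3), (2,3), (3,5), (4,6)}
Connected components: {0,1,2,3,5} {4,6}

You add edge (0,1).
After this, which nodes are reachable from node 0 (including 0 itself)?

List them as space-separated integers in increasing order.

Before: nodes reachable from 0: {0,1,2,3,5}
Adding (0,1): both endpoints already in same component. Reachability from 0 unchanged.
After: nodes reachable from 0: {0,1,2,3,5}

Answer: 0 1 2 3 5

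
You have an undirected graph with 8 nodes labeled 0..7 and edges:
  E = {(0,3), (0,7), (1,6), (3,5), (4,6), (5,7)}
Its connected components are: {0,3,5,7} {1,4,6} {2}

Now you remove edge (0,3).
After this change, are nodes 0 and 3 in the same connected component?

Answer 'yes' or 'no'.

Answer: yes

Derivation:
Initial components: {0,3,5,7} {1,4,6} {2}
Removing edge (0,3): not a bridge — component count unchanged at 3.
New components: {0,3,5,7} {1,4,6} {2}
Are 0 and 3 in the same component? yes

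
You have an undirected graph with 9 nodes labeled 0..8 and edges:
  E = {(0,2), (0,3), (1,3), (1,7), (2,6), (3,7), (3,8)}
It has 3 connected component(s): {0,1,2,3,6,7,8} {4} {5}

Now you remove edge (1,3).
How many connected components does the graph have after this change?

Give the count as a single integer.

Answer: 3

Derivation:
Initial component count: 3
Remove (1,3): not a bridge. Count unchanged: 3.
  After removal, components: {0,1,2,3,6,7,8} {4} {5}
New component count: 3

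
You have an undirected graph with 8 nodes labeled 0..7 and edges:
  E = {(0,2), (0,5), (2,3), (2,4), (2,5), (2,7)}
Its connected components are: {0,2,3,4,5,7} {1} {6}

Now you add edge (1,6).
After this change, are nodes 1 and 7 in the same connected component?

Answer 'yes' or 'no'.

Answer: no

Derivation:
Initial components: {0,2,3,4,5,7} {1} {6}
Adding edge (1,6): merges {1} and {6}.
New components: {0,2,3,4,5,7} {1,6}
Are 1 and 7 in the same component? no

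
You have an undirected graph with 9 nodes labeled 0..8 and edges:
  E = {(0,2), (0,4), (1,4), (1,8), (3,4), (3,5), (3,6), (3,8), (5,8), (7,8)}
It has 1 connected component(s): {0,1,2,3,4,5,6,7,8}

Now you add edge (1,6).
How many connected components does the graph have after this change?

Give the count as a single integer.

Initial component count: 1
Add (1,6): endpoints already in same component. Count unchanged: 1.
New component count: 1

Answer: 1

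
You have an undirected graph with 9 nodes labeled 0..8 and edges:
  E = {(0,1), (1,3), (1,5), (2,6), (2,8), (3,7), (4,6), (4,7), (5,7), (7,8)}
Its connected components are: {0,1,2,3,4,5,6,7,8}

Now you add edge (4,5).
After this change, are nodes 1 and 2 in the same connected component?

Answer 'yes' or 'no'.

Answer: yes

Derivation:
Initial components: {0,1,2,3,4,5,6,7,8}
Adding edge (4,5): both already in same component {0,1,2,3,4,5,6,7,8}. No change.
New components: {0,1,2,3,4,5,6,7,8}
Are 1 and 2 in the same component? yes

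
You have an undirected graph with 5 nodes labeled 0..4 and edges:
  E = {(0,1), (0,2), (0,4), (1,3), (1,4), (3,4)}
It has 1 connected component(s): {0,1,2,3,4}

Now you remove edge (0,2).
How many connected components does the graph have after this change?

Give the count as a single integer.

Answer: 2

Derivation:
Initial component count: 1
Remove (0,2): it was a bridge. Count increases: 1 -> 2.
  After removal, components: {0,1,3,4} {2}
New component count: 2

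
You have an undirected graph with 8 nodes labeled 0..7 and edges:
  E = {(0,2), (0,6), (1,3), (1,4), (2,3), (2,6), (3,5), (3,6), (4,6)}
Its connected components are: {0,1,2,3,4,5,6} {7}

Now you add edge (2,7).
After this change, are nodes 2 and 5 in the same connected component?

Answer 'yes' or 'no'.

Answer: yes

Derivation:
Initial components: {0,1,2,3,4,5,6} {7}
Adding edge (2,7): merges {0,1,2,3,4,5,6} and {7}.
New components: {0,1,2,3,4,5,6,7}
Are 2 and 5 in the same component? yes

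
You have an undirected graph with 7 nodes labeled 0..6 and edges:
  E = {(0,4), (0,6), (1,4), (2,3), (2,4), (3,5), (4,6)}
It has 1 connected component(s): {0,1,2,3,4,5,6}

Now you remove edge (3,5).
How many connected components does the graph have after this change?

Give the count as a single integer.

Answer: 2

Derivation:
Initial component count: 1
Remove (3,5): it was a bridge. Count increases: 1 -> 2.
  After removal, components: {0,1,2,3,4,6} {5}
New component count: 2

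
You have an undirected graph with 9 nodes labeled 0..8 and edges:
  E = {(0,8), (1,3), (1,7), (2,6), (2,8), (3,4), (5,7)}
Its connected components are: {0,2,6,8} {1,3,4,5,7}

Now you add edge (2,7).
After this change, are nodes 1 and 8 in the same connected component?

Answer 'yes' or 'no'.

Answer: yes

Derivation:
Initial components: {0,2,6,8} {1,3,4,5,7}
Adding edge (2,7): merges {0,2,6,8} and {1,3,4,5,7}.
New components: {0,1,2,3,4,5,6,7,8}
Are 1 and 8 in the same component? yes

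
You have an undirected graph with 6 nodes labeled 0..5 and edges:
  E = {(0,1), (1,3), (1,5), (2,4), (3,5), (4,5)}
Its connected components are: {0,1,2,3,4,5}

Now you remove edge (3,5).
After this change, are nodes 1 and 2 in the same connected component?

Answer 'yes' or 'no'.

Initial components: {0,1,2,3,4,5}
Removing edge (3,5): not a bridge — component count unchanged at 1.
New components: {0,1,2,3,4,5}
Are 1 and 2 in the same component? yes

Answer: yes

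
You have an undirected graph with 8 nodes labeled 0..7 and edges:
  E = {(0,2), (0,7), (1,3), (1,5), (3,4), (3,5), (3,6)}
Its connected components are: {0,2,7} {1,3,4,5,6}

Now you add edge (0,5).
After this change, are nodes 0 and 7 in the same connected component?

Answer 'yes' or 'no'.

Initial components: {0,2,7} {1,3,4,5,6}
Adding edge (0,5): merges {0,2,7} and {1,3,4,5,6}.
New components: {0,1,2,3,4,5,6,7}
Are 0 and 7 in the same component? yes

Answer: yes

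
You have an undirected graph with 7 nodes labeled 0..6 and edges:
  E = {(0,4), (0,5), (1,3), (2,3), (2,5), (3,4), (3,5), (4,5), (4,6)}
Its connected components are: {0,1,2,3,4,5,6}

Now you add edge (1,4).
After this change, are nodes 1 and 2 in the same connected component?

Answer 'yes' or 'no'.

Answer: yes

Derivation:
Initial components: {0,1,2,3,4,5,6}
Adding edge (1,4): both already in same component {0,1,2,3,4,5,6}. No change.
New components: {0,1,2,3,4,5,6}
Are 1 and 2 in the same component? yes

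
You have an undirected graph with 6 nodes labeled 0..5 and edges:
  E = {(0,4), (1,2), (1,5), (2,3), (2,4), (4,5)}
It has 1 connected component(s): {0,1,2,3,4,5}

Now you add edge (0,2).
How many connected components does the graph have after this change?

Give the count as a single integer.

Initial component count: 1
Add (0,2): endpoints already in same component. Count unchanged: 1.
New component count: 1

Answer: 1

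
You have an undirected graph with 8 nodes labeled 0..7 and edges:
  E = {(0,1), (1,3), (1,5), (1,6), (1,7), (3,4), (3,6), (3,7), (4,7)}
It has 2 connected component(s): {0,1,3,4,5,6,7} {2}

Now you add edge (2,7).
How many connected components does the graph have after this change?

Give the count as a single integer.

Initial component count: 2
Add (2,7): merges two components. Count decreases: 2 -> 1.
New component count: 1

Answer: 1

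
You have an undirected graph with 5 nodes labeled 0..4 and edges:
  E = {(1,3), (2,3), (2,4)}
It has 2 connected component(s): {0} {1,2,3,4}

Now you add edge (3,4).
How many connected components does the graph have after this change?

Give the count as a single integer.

Initial component count: 2
Add (3,4): endpoints already in same component. Count unchanged: 2.
New component count: 2

Answer: 2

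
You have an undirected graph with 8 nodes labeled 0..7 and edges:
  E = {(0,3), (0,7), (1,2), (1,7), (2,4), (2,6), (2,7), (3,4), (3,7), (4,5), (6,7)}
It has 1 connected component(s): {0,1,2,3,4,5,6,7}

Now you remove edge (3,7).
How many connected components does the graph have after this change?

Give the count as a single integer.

Initial component count: 1
Remove (3,7): not a bridge. Count unchanged: 1.
  After removal, components: {0,1,2,3,4,5,6,7}
New component count: 1

Answer: 1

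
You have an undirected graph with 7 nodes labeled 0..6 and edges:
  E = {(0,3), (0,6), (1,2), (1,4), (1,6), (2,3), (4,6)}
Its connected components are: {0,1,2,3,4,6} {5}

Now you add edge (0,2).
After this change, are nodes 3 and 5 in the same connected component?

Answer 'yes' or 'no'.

Answer: no

Derivation:
Initial components: {0,1,2,3,4,6} {5}
Adding edge (0,2): both already in same component {0,1,2,3,4,6}. No change.
New components: {0,1,2,3,4,6} {5}
Are 3 and 5 in the same component? no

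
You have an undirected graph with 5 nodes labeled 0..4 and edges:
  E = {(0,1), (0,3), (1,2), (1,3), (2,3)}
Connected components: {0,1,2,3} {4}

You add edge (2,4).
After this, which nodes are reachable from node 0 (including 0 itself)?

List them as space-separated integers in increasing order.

Before: nodes reachable from 0: {0,1,2,3}
Adding (2,4): merges 0's component with another. Reachability grows.
After: nodes reachable from 0: {0,1,2,3,4}

Answer: 0 1 2 3 4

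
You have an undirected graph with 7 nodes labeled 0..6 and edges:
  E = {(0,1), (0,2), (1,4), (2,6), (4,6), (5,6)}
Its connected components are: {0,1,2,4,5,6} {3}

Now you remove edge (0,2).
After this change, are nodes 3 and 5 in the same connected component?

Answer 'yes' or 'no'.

Initial components: {0,1,2,4,5,6} {3}
Removing edge (0,2): not a bridge — component count unchanged at 2.
New components: {0,1,2,4,5,6} {3}
Are 3 and 5 in the same component? no

Answer: no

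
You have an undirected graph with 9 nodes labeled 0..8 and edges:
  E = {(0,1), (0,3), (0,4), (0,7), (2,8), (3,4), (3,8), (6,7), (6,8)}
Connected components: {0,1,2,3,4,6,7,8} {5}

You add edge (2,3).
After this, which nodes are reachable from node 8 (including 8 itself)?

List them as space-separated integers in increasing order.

Answer: 0 1 2 3 4 6 7 8

Derivation:
Before: nodes reachable from 8: {0,1,2,3,4,6,7,8}
Adding (2,3): both endpoints already in same component. Reachability from 8 unchanged.
After: nodes reachable from 8: {0,1,2,3,4,6,7,8}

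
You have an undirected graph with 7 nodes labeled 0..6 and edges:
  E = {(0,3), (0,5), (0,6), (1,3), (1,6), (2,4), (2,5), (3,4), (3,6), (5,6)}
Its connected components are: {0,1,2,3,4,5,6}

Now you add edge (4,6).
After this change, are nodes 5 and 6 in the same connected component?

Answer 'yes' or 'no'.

Answer: yes

Derivation:
Initial components: {0,1,2,3,4,5,6}
Adding edge (4,6): both already in same component {0,1,2,3,4,5,6}. No change.
New components: {0,1,2,3,4,5,6}
Are 5 and 6 in the same component? yes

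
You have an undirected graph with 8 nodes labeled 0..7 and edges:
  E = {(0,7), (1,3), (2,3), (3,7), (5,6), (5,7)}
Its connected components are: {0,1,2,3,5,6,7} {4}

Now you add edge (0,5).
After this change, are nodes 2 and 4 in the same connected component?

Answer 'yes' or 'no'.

Answer: no

Derivation:
Initial components: {0,1,2,3,5,6,7} {4}
Adding edge (0,5): both already in same component {0,1,2,3,5,6,7}. No change.
New components: {0,1,2,3,5,6,7} {4}
Are 2 and 4 in the same component? no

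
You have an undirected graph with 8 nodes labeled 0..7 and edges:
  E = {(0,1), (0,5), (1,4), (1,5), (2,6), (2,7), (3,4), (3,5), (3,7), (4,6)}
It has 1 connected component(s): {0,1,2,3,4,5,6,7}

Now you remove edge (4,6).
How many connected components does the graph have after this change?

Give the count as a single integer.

Initial component count: 1
Remove (4,6): not a bridge. Count unchanged: 1.
  After removal, components: {0,1,2,3,4,5,6,7}
New component count: 1

Answer: 1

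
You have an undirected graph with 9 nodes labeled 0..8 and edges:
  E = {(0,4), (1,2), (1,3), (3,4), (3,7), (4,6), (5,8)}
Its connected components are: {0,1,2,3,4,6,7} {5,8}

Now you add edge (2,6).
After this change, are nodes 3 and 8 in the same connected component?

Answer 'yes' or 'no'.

Initial components: {0,1,2,3,4,6,7} {5,8}
Adding edge (2,6): both already in same component {0,1,2,3,4,6,7}. No change.
New components: {0,1,2,3,4,6,7} {5,8}
Are 3 and 8 in the same component? no

Answer: no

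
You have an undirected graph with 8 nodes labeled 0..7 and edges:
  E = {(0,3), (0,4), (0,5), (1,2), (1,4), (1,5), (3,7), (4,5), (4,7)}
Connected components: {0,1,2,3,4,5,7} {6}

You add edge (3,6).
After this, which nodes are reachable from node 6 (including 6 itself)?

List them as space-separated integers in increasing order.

Before: nodes reachable from 6: {6}
Adding (3,6): merges 6's component with another. Reachability grows.
After: nodes reachable from 6: {0,1,2,3,4,5,6,7}

Answer: 0 1 2 3 4 5 6 7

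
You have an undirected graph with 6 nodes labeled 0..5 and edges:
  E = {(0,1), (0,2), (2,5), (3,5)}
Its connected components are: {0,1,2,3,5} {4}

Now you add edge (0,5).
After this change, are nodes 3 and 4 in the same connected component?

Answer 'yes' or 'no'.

Initial components: {0,1,2,3,5} {4}
Adding edge (0,5): both already in same component {0,1,2,3,5}. No change.
New components: {0,1,2,3,5} {4}
Are 3 and 4 in the same component? no

Answer: no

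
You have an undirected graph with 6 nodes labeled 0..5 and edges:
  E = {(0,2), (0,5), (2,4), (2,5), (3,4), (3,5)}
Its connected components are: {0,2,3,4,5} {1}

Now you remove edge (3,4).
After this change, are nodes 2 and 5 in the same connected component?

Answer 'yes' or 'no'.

Initial components: {0,2,3,4,5} {1}
Removing edge (3,4): not a bridge — component count unchanged at 2.
New components: {0,2,3,4,5} {1}
Are 2 and 5 in the same component? yes

Answer: yes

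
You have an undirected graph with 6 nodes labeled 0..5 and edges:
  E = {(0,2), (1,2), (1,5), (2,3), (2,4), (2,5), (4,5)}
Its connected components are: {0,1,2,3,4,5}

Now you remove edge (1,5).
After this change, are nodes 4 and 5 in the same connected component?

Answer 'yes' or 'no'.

Answer: yes

Derivation:
Initial components: {0,1,2,3,4,5}
Removing edge (1,5): not a bridge — component count unchanged at 1.
New components: {0,1,2,3,4,5}
Are 4 and 5 in the same component? yes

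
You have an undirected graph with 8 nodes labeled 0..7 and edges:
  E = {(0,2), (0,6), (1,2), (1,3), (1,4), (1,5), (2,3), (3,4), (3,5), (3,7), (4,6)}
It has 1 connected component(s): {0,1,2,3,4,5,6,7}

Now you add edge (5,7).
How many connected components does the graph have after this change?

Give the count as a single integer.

Initial component count: 1
Add (5,7): endpoints already in same component. Count unchanged: 1.
New component count: 1

Answer: 1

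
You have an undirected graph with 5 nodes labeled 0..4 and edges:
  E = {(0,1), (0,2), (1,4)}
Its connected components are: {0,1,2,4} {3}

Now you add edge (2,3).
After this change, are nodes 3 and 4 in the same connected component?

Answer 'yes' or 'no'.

Answer: yes

Derivation:
Initial components: {0,1,2,4} {3}
Adding edge (2,3): merges {0,1,2,4} and {3}.
New components: {0,1,2,3,4}
Are 3 and 4 in the same component? yes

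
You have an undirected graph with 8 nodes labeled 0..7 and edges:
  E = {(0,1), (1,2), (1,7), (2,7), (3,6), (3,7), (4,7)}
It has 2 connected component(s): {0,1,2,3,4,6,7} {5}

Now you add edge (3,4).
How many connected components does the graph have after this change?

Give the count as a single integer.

Initial component count: 2
Add (3,4): endpoints already in same component. Count unchanged: 2.
New component count: 2

Answer: 2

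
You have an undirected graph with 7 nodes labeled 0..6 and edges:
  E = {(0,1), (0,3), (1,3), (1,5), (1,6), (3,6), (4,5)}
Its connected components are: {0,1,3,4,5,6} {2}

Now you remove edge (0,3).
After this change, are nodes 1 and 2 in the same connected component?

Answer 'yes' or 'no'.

Initial components: {0,1,3,4,5,6} {2}
Removing edge (0,3): not a bridge — component count unchanged at 2.
New components: {0,1,3,4,5,6} {2}
Are 1 and 2 in the same component? no

Answer: no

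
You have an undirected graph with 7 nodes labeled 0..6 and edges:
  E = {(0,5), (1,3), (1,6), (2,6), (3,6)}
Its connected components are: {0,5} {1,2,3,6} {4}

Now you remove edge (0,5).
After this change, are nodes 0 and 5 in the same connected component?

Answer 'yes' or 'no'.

Initial components: {0,5} {1,2,3,6} {4}
Removing edge (0,5): it was a bridge — component count 3 -> 4.
New components: {0} {1,2,3,6} {4} {5}
Are 0 and 5 in the same component? no

Answer: no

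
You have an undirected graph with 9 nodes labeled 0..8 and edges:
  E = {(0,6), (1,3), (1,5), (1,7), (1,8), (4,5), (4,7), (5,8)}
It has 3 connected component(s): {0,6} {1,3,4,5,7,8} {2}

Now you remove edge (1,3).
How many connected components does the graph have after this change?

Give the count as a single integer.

Answer: 4

Derivation:
Initial component count: 3
Remove (1,3): it was a bridge. Count increases: 3 -> 4.
  After removal, components: {0,6} {1,4,5,7,8} {2} {3}
New component count: 4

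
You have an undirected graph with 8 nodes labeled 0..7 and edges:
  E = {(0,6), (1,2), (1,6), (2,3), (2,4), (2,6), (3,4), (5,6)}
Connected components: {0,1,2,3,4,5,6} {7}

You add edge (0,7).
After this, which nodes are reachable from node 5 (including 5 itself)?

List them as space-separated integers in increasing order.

Before: nodes reachable from 5: {0,1,2,3,4,5,6}
Adding (0,7): merges 5's component with another. Reachability grows.
After: nodes reachable from 5: {0,1,2,3,4,5,6,7}

Answer: 0 1 2 3 4 5 6 7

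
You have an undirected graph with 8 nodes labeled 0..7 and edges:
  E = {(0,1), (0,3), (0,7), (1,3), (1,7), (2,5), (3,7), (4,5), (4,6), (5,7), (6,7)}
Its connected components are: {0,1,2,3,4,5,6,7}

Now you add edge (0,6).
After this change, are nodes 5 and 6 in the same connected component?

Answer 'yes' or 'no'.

Initial components: {0,1,2,3,4,5,6,7}
Adding edge (0,6): both already in same component {0,1,2,3,4,5,6,7}. No change.
New components: {0,1,2,3,4,5,6,7}
Are 5 and 6 in the same component? yes

Answer: yes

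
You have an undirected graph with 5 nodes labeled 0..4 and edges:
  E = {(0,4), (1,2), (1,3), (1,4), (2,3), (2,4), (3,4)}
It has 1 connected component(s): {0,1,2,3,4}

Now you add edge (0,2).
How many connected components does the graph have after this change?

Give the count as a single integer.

Initial component count: 1
Add (0,2): endpoints already in same component. Count unchanged: 1.
New component count: 1

Answer: 1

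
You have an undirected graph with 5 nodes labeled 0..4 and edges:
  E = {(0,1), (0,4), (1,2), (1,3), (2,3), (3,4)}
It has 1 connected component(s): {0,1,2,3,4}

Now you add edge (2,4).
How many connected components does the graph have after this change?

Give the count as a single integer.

Initial component count: 1
Add (2,4): endpoints already in same component. Count unchanged: 1.
New component count: 1

Answer: 1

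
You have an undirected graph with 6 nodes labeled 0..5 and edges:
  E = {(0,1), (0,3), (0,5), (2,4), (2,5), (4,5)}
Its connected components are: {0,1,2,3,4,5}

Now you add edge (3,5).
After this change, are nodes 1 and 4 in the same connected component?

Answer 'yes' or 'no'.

Initial components: {0,1,2,3,4,5}
Adding edge (3,5): both already in same component {0,1,2,3,4,5}. No change.
New components: {0,1,2,3,4,5}
Are 1 and 4 in the same component? yes

Answer: yes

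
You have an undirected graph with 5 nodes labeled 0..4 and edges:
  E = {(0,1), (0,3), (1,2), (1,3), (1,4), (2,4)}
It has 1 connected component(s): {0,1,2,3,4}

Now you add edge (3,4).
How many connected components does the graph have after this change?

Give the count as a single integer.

Answer: 1

Derivation:
Initial component count: 1
Add (3,4): endpoints already in same component. Count unchanged: 1.
New component count: 1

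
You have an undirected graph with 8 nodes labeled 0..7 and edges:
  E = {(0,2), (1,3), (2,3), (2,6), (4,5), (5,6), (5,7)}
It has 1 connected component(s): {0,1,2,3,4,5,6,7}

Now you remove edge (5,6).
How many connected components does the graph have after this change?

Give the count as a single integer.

Initial component count: 1
Remove (5,6): it was a bridge. Count increases: 1 -> 2.
  After removal, components: {0,1,2,3,6} {4,5,7}
New component count: 2

Answer: 2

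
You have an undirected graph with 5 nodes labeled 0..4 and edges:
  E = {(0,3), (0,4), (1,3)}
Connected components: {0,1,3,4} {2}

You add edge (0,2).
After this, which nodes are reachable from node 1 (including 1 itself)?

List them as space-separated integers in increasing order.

Answer: 0 1 2 3 4

Derivation:
Before: nodes reachable from 1: {0,1,3,4}
Adding (0,2): merges 1's component with another. Reachability grows.
After: nodes reachable from 1: {0,1,2,3,4}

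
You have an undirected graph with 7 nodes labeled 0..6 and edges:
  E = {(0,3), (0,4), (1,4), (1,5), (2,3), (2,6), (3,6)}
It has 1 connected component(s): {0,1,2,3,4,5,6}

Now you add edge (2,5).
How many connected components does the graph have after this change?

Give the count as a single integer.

Initial component count: 1
Add (2,5): endpoints already in same component. Count unchanged: 1.
New component count: 1

Answer: 1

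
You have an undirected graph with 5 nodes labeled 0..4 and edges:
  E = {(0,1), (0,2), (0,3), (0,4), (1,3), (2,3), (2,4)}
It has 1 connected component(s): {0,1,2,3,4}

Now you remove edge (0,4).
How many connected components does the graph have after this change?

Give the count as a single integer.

Initial component count: 1
Remove (0,4): not a bridge. Count unchanged: 1.
  After removal, components: {0,1,2,3,4}
New component count: 1

Answer: 1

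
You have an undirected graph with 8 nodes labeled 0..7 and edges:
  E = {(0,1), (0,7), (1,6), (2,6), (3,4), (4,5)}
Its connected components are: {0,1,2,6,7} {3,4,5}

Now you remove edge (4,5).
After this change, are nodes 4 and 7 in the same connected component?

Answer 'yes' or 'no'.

Initial components: {0,1,2,6,7} {3,4,5}
Removing edge (4,5): it was a bridge — component count 2 -> 3.
New components: {0,1,2,6,7} {3,4} {5}
Are 4 and 7 in the same component? no

Answer: no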